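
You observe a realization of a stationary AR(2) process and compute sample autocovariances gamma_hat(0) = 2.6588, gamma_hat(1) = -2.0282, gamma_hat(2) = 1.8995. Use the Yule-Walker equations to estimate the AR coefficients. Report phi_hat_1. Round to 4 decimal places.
\hat\phi_{1} = -0.5210

The Yule-Walker equations for an AR(p) process read, in matrix form,
  Gamma_p phi = r_p,   with   (Gamma_p)_{ij} = gamma(|i - j|),
                       (r_p)_i = gamma(i),   i,j = 1..p.
Substitute the sample gammas (Toeplitz matrix and right-hand side of size 2):
  Gamma_p = [[2.6588, -2.0282], [-2.0282, 2.6588]]
  r_p     = [-2.0282, 1.8995]
Written out:
  2.6588 phi_1 - 2.0282 phi_2 = -2.0282
  -2.0282 phi_1 + 2.6588 phi_2 = 1.8995
Solve by Cramer's rule:
  det = gamma(0)^2 - gamma(1)^2 = (2.6588)^2 - (-2.0282)^2 = 7.06921744 - 4.11359524 = 2.9556222
  phi_hat_1 = [gamma(1) gamma(0) - gamma(1) gamma(2)] / det = [(-2.0282)(2.6588) - (-2.0282)(1.8995)] / 2.9556222 = -1.54001226 / 2.9556222 = -0.521
  phi_hat_2 = [gamma(0) gamma(2) - gamma(1)^2] / det = [(2.6588)(1.8995) - (-2.0282)^2] / 2.9556222 = 0.93679536 / 2.9556222 = 0.317
So phi_hat = [-0.5210, 0.3170].
Therefore phi_hat_1 = -0.5210.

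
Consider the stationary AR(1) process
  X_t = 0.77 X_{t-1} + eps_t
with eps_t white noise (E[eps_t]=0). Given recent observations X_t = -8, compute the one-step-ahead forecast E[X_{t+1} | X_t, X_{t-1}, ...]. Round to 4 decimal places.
E[X_{t+1} \mid \mathcal F_t] = -6.1600

For an AR(p) model X_t = c + sum_i phi_i X_{t-i} + eps_t, the
one-step-ahead conditional mean is
  E[X_{t+1} | X_t, ...] = c + sum_i phi_i X_{t+1-i}.
Substitute known values:
  E[X_{t+1} | ...] = (0.77) * (-8)
                   = -6.1600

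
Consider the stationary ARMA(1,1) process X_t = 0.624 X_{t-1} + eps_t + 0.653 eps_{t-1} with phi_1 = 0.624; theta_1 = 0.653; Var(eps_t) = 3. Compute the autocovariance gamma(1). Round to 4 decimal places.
\gamma(1) = 8.8304

Multiply the model equation by X_{t-k} and take expectations. With theta_0 = psi_0 = 1 and psi_j the MA(infinity) weights, this gives
  gamma(k) - sum_i phi_i gamma(k-i) = c_k,
  c_k = sigma^2 * sum_{j=k..q} theta_j psi_{j-k}   (c_k = 0 for k > q),
using gamma(-m) = gamma(m).
psi-weights needed (psi_j = theta_j + sum_i phi_i psi_{j-i}):
  psi_1 = theta_1 + phi_1 = 0.653 + (0.624) = 1.277
Right-hand sides:
  c_0 = sigma^2 (1 + theta_1 psi_1) = 3 * (1 + (0.653)(1.277)) = 3 * 1.833881 = 5.501643
  c_1 = sigma^2 theta_1 = 3 * (0.653) = 1.959
  c_2 = 0
Equations for k = 0 and k = 1 (AR order 1):
  gamma(0) = phi_1 gamma(1) + c_0
  gamma(1) = phi_1 gamma(0) + c_1
Substituting the second into the first: gamma(0) (1 - phi_1^2) = c_0 + phi_1 c_1, so
  gamma(0) = (c_0 + phi_1 c_1) / (1 - phi_1^2) = (5.501643 + (0.624)(1.959)) / (1 - (0.624)^2) = 6.724059 / 0.610624 = 11.011783.
  gamma(1) = phi_1 gamma(0) + c_1 = (0.624)(11.011783) + (1.959) = 8.830353.
Therefore gamma(1) = 8.8304 (to 4 decimal places).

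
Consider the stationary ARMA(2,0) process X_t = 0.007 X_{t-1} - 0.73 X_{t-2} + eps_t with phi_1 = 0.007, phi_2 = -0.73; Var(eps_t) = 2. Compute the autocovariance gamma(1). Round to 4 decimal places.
\gamma(1) = 0.0173

Multiply the model equation by X_{t-k} and take expectations. With theta_0 = psi_0 = 1 and psi_j the MA(infinity) weights, this gives
  gamma(k) - sum_i phi_i gamma(k-i) = c_k,
  c_k = sigma^2 * sum_{j=k..q} theta_j psi_{j-k}   (c_k = 0 for k > q),
using gamma(-m) = gamma(m).
Pure AR (q = 0): c_0 = sigma^2 = 2, c_k = 0 for k >= 1.
Equations for k = 0, 1, 2 (AR order 2, c_2 = 0):
  (E0) gamma(0) = phi_1 gamma(1) + phi_2 gamma(2) + c_0
  (E1) gamma(1) = phi_1 gamma(0) + phi_2 gamma(1) + c_1
  (E2) gamma(2) = phi_1 gamma(1) + phi_2 gamma(0)
From (E1): gamma(1) = A gamma(0) + B with
  A = phi_1 / (1 - phi_2) = 0.007 / 1.73 = 0.004046,   B = c_1 / (1 - phi_2) = 0 / 1.73 = 0.
Insert (E2) into (E0): gamma(0) (1 - phi_2^2) = phi_1 (1 + phi_2) gamma(1) + c_0.
  phi_1 (1 + phi_2) = (0.007)(0.27) = 0.00189,   1 - phi_2^2 = 0.4671.
Replace gamma(1) by A gamma(0) + B and collect gamma(0):
  gamma(0) [0.4671 - (0.00189)(0.004046)] = c_0 = 2
  gamma(0) * 0.467092 = 2
  gamma(0) = 2 / 0.467092 = 4.281808.
  gamma(1) = A gamma(0) = (0.004046)(4.281808) = 0.017325.
Therefore gamma(1) = 0.0173 (to 4 decimal places).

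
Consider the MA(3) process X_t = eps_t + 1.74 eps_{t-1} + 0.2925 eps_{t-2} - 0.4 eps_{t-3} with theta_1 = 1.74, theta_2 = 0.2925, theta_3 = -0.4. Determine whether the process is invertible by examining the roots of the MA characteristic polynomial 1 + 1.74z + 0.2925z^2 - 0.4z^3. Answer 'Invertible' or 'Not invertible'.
\text{Not invertible}

The MA(q) characteristic polynomial is P(z) = 1 + 1.74z + 0.2925z^2 - 0.4z^3.
Invertibility requires all roots to lie outside the unit circle, i.e. |z| > 1 for every root.
Degree 3: look for a simple real root z0 first, then factor out (1 - z/z0) and solve the remaining quadratic.
Testing z0 = -0.8: P(-0.8) = 1 + (1.74)(-0.8) + (0.2925)(-0.8)^2 + (-0.4)(-0.8)^3
  = 1 + (-1.392) + (0.1872) + (0.2048) = 0.  So z_0 = -0.8 is a root, |z_0| = 0.8.
Divide out the factor (1 + 1.25 z) = (1 - z/z0) (since 1/z0 = -1.25):
  P(z) = (1 + 1.25 z)(1 + (0.49) z + (-0.32) z^2)
  [check: z-coef 0.49 - (-1.25) = 1.74; z^2-coef -0.32 - (-1.25)(0.49) = 0.2925; z^3-coef -(-1.25)(-0.32) = -0.4.]
Remaining roots from the quadratic factor 1 + (0.49) z + (-0.32) z^2:
  Set 1 + (0.49) z + (-0.32) z^2 = 0, i.e. a z^2 + b z + c = 0 with a = -0.32, b = 0.49, c = 1.
  Discriminant D = b^2 - 4ac = (0.49)^2 - 4*(-0.32)*1 = 0.2401 - (-1.28) = 1.5201.
  D >= 0, so the roots are real: z = (-b +/- sqrt(D)) / (2a) = (-0.49 +/- 1.232923) / (-0.64).
    z_1 = (-0.49 + 1.232923) / (-0.64) = -1.1608,   |z_1| = 1.1608.
    z_2 = (-0.49 - 1.232923) / (-0.64) = 2.6921,   |z_2| = 2.6921.
Moduli of all roots: 0.8000, 1.1608, 2.6921.
All moduli strictly greater than 1? No.
Verdict: Not invertible.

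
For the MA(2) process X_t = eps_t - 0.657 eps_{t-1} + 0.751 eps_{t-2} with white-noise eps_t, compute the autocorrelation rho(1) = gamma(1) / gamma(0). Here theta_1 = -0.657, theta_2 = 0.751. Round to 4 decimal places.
\rho(1) = -0.5765

For an MA(q) process with theta_0 = 1, the autocovariance is
  gamma(k) = sigma^2 * sum_{i=0..q-k} theta_i * theta_{i+k},
and rho(k) = gamma(k) / gamma(0). Sigma^2 cancels.
  numerator   = (1)*(-0.657) + (-0.657)*(0.751) = -1.150407.
  denominator = (1)^2 + (-0.657)^2 + (0.751)^2 = 1.99565.
  rho(1) = -1.150407 / 1.99565 = -0.5765.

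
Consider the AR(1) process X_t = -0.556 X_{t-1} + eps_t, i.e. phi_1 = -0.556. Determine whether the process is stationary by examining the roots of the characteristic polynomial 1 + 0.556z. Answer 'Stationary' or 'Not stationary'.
\text{Stationary}

The AR(p) characteristic polynomial is P(z) = 1 + 0.556z.
Stationarity requires all roots to lie outside the unit circle, i.e. |z| > 1 for every root.
This is linear in z: 1 + (0.556) z = 0  =>  z = -1/(0.556) = -1.798561,  |z| = 1.798561.
Moduli of all roots: 1.7986.
All moduli strictly greater than 1? Yes.
Verdict: Stationary.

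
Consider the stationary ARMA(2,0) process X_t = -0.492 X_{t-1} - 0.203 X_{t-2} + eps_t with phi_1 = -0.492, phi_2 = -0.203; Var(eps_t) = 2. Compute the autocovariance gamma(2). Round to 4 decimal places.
\gamma(2) = -0.0045

Multiply the model equation by X_{t-k} and take expectations. With theta_0 = psi_0 = 1 and psi_j the MA(infinity) weights, this gives
  gamma(k) - sum_i phi_i gamma(k-i) = c_k,
  c_k = sigma^2 * sum_{j=k..q} theta_j psi_{j-k}   (c_k = 0 for k > q),
using gamma(-m) = gamma(m).
Pure AR (q = 0): c_0 = sigma^2 = 2, c_k = 0 for k >= 1.
Equations for k = 0, 1, 2 (AR order 2, c_2 = 0):
  (E0) gamma(0) = phi_1 gamma(1) + phi_2 gamma(2) + c_0
  (E1) gamma(1) = phi_1 gamma(0) + phi_2 gamma(1) + c_1
  (E2) gamma(2) = phi_1 gamma(1) + phi_2 gamma(0)
From (E1): gamma(1) = A gamma(0) + B with
  A = phi_1 / (1 - phi_2) = -0.492 / 1.203 = -0.408978,   B = c_1 / (1 - phi_2) = 0 / 1.203 = 0.
Insert (E2) into (E0): gamma(0) (1 - phi_2^2) = phi_1 (1 + phi_2) gamma(1) + c_0.
  phi_1 (1 + phi_2) = (-0.492)(0.797) = -0.392124,   1 - phi_2^2 = 0.958791.
Replace gamma(1) by A gamma(0) + B and collect gamma(0):
  gamma(0) [0.958791 - (-0.392124)(-0.408978)] = c_0 = 2
  gamma(0) * 0.798421 = 2
  gamma(0) = 2 / 0.798421 = 2.504944.
  gamma(1) = A gamma(0) = (-0.408978)(2.504944) = -1.024466.
  gamma(2) = phi_1 gamma(1) + phi_2 gamma(0) = (-0.492)(-1.024466) + (-0.203)(2.504944) = -0.004466.
Therefore gamma(2) = -0.0045 (to 4 decimal places).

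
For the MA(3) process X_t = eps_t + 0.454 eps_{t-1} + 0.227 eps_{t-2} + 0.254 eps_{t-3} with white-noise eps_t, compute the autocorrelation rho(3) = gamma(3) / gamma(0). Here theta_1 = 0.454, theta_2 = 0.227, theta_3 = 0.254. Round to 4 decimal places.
\rho(3) = 0.1921

For an MA(q) process with theta_0 = 1, the autocovariance is
  gamma(k) = sigma^2 * sum_{i=0..q-k} theta_i * theta_{i+k},
and rho(k) = gamma(k) / gamma(0). Sigma^2 cancels.
  numerator   = (1)*(0.254) = 0.254.
  denominator = (1)^2 + (0.454)^2 + (0.227)^2 + (0.254)^2 = 1.322161.
  rho(3) = 0.254 / 1.322161 = 0.1921.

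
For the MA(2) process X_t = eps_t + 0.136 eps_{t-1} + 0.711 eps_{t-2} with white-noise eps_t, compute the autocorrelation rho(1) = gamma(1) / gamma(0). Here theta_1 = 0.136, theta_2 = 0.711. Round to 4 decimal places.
\rho(1) = 0.1527

For an MA(q) process with theta_0 = 1, the autocovariance is
  gamma(k) = sigma^2 * sum_{i=0..q-k} theta_i * theta_{i+k},
and rho(k) = gamma(k) / gamma(0). Sigma^2 cancels.
  numerator   = (1)*(0.136) + (0.136)*(0.711) = 0.232696.
  denominator = (1)^2 + (0.136)^2 + (0.711)^2 = 1.524017.
  rho(1) = 0.232696 / 1.524017 = 0.1527.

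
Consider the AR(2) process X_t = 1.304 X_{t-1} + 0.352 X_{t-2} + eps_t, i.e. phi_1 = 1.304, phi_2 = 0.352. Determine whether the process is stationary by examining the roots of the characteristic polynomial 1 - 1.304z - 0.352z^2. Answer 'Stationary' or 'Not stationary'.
\text{Not stationary}

The AR(p) characteristic polynomial is P(z) = 1 - 1.304z - 0.352z^2.
Stationarity requires all roots to lie outside the unit circle, i.e. |z| > 1 for every root.
Set 1 + (-1.304) z + (-0.352) z^2 = 0, i.e. a z^2 + b z + c = 0 with a = -0.352, b = -1.304, c = 1.
Discriminant D = b^2 - 4ac = (-1.304)^2 - 4*(-0.352)*1 = 1.700416 - (-1.408) = 3.108416.
D >= 0, so the roots are real: z = (-b +/- sqrt(D)) / (2a) = (1.304 +/- 1.76307) / (-0.704).
  z_1 = (1.304 + 1.76307) / (-0.704) = -4.3566,   |z_1| = 4.3566.
  z_2 = (1.304 - 1.76307) / (-0.704) = 0.6521,   |z_2| = 0.6521.
Moduli of all roots: 4.3566, 0.6521.
All moduli strictly greater than 1? No.
Verdict: Not stationary.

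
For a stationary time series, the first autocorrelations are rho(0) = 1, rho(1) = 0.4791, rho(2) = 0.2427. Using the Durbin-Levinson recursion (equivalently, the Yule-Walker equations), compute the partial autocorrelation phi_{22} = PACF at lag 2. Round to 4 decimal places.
\phi_{22} = 0.0171

The PACF at lag k is phi_{kk}, the last component of the solution
to the Yule-Walker system G_k phi = r_k where
  (G_k)_{ij} = rho(|i - j|), (r_k)_i = rho(i), i,j = 1..k.
Equivalently, Durbin-Levinson gives phi_{kk} iteratively:
  phi_{11} = rho(1)
  phi_{kk} = [rho(k) - sum_{j=1..k-1} phi_{k-1,j} rho(k-j)]
            / [1 - sum_{j=1..k-1} phi_{k-1,j} rho(j)],
  phi_{k,j} = phi_{k-1,j} - phi_{kk} phi_{k-1,k-j},  j = 1..k-1.
Step k = 1:
  phi_11 = rho(1) = 0.4791.
Step k = 2:
  phi_22 = [rho(2) - phi_11 rho(1)] / [1 - phi_11 rho(1)] = [0.2427 - (0.4791)(0.4791)] / [1 - (0.4791)(0.4791)]
         = 0.01316319 / 0.77046319 = 0.0171.
Therefore phi_{22} = 0.0171.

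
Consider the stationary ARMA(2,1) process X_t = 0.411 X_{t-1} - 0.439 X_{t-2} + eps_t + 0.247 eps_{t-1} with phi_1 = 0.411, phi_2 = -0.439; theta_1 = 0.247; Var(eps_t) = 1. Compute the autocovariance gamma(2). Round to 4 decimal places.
\gamma(2) = -0.4509

Multiply the model equation by X_{t-k} and take expectations. With theta_0 = psi_0 = 1 and psi_j the MA(infinity) weights, this gives
  gamma(k) - sum_i phi_i gamma(k-i) = c_k,
  c_k = sigma^2 * sum_{j=k..q} theta_j psi_{j-k}   (c_k = 0 for k > q),
using gamma(-m) = gamma(m).
psi-weights needed (psi_j = theta_j + sum_i phi_i psi_{j-i}):
  psi_1 = theta_1 + phi_1 = 0.247 + (0.411) = 0.658
Right-hand sides:
  c_0 = sigma^2 (1 + theta_1 psi_1) = 1 * (1 + (0.247)(0.658)) = 1 * 1.162526 = 1.162526
  c_1 = sigma^2 theta_1 = 1 * (0.247) = 0.247
  c_2 = 0
Equations for k = 0, 1, 2 (AR order 2, c_2 = 0):
  (E0) gamma(0) = phi_1 gamma(1) + phi_2 gamma(2) + c_0
  (E1) gamma(1) = phi_1 gamma(0) + phi_2 gamma(1) + c_1
  (E2) gamma(2) = phi_1 gamma(1) + phi_2 gamma(0)
From (E1): gamma(1) = A gamma(0) + B with
  A = phi_1 / (1 - phi_2) = 0.411 / 1.439 = 0.285615,   B = c_1 / (1 - phi_2) = 0.247 / 1.439 = 0.171647.
Insert (E2) into (E0): gamma(0) (1 - phi_2^2) = phi_1 (1 + phi_2) gamma(1) + c_0.
  phi_1 (1 + phi_2) = (0.411)(0.561) = 0.230571,   1 - phi_2^2 = 0.807279.
Replace gamma(1) by A gamma(0) + B and collect gamma(0):
  gamma(0) [0.807279 - (0.230571)(0.285615)] = (0.230571)(0.171647) + 1.162526
  gamma(0) * 0.741424 = 1.202103
  gamma(0) = 1.202103 / 0.741424 = 1.621342.
  gamma(1) = A gamma(0) + B = (0.285615)(1.621342) + (0.171647) = 0.634727.
  gamma(2) = phi_1 gamma(1) + phi_2 gamma(0) = (0.411)(0.634727) + (-0.439)(1.621342) = -0.450897.
Therefore gamma(2) = -0.4509 (to 4 decimal places).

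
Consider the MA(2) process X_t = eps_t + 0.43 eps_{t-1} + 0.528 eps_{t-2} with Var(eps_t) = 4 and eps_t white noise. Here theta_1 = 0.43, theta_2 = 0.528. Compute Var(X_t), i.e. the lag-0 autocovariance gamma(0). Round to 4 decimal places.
\gamma(0) = 5.8547

For an MA(q) process X_t = eps_t + sum_i theta_i eps_{t-i} with
Var(eps_t) = sigma^2, the variance is
  gamma(0) = sigma^2 * (1 + sum_i theta_i^2).
  sum_i theta_i^2 = (0.43)^2 + (0.528)^2 = 0.1849 + 0.278784 = 0.463684.
  gamma(0) = 4 * (1 + 0.463684) = 4 * 1.463684 = 5.854736, which rounds to 5.8547.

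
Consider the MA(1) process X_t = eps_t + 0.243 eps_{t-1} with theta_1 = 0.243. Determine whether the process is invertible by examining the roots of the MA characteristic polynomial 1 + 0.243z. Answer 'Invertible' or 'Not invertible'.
\text{Invertible}

The MA(q) characteristic polynomial is P(z) = 1 + 0.243z.
Invertibility requires all roots to lie outside the unit circle, i.e. |z| > 1 for every root.
This is linear in z: 1 + (0.243) z = 0  =>  z = -1/(0.243) = -4.115226,  |z| = 4.115226.
Moduli of all roots: 4.1152.
All moduli strictly greater than 1? Yes.
Verdict: Invertible.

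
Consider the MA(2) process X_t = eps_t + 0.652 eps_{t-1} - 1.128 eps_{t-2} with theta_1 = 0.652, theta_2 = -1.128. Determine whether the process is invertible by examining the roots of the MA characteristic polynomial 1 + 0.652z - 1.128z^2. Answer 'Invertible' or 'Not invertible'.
\text{Not invertible}

The MA(q) characteristic polynomial is P(z) = 1 + 0.652z - 1.128z^2.
Invertibility requires all roots to lie outside the unit circle, i.e. |z| > 1 for every root.
Set 1 + (0.652) z + (-1.128) z^2 = 0, i.e. a z^2 + b z + c = 0 with a = -1.128, b = 0.652, c = 1.
Discriminant D = b^2 - 4ac = (0.652)^2 - 4*(-1.128)*1 = 0.425104 - (-4.512) = 4.937104.
D >= 0, so the roots are real: z = (-b +/- sqrt(D)) / (2a) = (-0.652 +/- 2.221959) / (-2.256).
  z_1 = (-0.652 + 2.221959) / (-2.256) = -0.6959,   |z_1| = 0.6959.
  z_2 = (-0.652 - 2.221959) / (-2.256) = 1.2739,   |z_2| = 1.2739.
Moduli of all roots: 0.6959, 1.2739.
All moduli strictly greater than 1? No.
Verdict: Not invertible.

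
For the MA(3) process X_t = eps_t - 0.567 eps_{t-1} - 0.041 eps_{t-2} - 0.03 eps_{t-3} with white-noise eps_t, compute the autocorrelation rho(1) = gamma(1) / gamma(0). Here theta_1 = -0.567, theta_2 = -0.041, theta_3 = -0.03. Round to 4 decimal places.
\rho(1) = -0.4097

For an MA(q) process with theta_0 = 1, the autocovariance is
  gamma(k) = sigma^2 * sum_{i=0..q-k} theta_i * theta_{i+k},
and rho(k) = gamma(k) / gamma(0). Sigma^2 cancels.
  numerator   = (1)*(-0.567) + (-0.567)*(-0.041) + (-0.041)*(-0.03) = -0.542523.
  denominator = (1)^2 + (-0.567)^2 + (-0.041)^2 + (-0.03)^2 = 1.32407.
  rho(1) = -0.542523 / 1.32407 = -0.4097.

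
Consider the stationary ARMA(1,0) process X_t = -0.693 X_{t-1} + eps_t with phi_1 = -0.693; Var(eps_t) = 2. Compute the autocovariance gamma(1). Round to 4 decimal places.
\gamma(1) = -2.6667

Multiply the model equation by X_{t-k} and take expectations. With theta_0 = psi_0 = 1 and psi_j the MA(infinity) weights, this gives
  gamma(k) - sum_i phi_i gamma(k-i) = c_k,
  c_k = sigma^2 * sum_{j=k..q} theta_j psi_{j-k}   (c_k = 0 for k > q),
using gamma(-m) = gamma(m).
Pure AR (q = 0): c_0 = sigma^2 = 2, c_k = 0 for k >= 1.
Equations for k = 0 and k = 1 (AR order 1):
  gamma(0) = phi_1 gamma(1) + c_0
  gamma(1) = phi_1 gamma(0) + c_1
Substituting the second into the first: gamma(0) (1 - phi_1^2) = c_0 + phi_1 c_1, so
  gamma(0) = c_0 / (1 - phi_1^2) = 2 / (1 - (-0.693)^2) = 2 / 0.519751 = 3.847996.
  gamma(1) = phi_1 gamma(0) = (-0.693)(3.847996) = -2.666662.
Therefore gamma(1) = -2.6667 (to 4 decimal places).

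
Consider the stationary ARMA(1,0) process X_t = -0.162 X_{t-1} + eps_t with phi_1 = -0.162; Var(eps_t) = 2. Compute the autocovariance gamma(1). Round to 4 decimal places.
\gamma(1) = -0.3327

Multiply the model equation by X_{t-k} and take expectations. With theta_0 = psi_0 = 1 and psi_j the MA(infinity) weights, this gives
  gamma(k) - sum_i phi_i gamma(k-i) = c_k,
  c_k = sigma^2 * sum_{j=k..q} theta_j psi_{j-k}   (c_k = 0 for k > q),
using gamma(-m) = gamma(m).
Pure AR (q = 0): c_0 = sigma^2 = 2, c_k = 0 for k >= 1.
Equations for k = 0 and k = 1 (AR order 1):
  gamma(0) = phi_1 gamma(1) + c_0
  gamma(1) = phi_1 gamma(0) + c_1
Substituting the second into the first: gamma(0) (1 - phi_1^2) = c_0 + phi_1 c_1, so
  gamma(0) = c_0 / (1 - phi_1^2) = 2 / (1 - (-0.162)^2) = 2 / 0.973756 = 2.053903.
  gamma(1) = phi_1 gamma(0) = (-0.162)(2.053903) = -0.332732.
Therefore gamma(1) = -0.3327 (to 4 decimal places).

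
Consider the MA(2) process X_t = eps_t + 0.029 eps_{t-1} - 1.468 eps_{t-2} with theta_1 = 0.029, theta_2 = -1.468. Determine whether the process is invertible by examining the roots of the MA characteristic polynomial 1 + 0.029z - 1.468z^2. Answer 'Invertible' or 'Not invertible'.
\text{Not invertible}

The MA(q) characteristic polynomial is P(z) = 1 + 0.029z - 1.468z^2.
Invertibility requires all roots to lie outside the unit circle, i.e. |z| > 1 for every root.
Set 1 + (0.029) z + (-1.468) z^2 = 0, i.e. a z^2 + b z + c = 0 with a = -1.468, b = 0.029, c = 1.
Discriminant D = b^2 - 4ac = (0.029)^2 - 4*(-1.468)*1 = 0.000841 - (-5.872) = 5.872841.
D >= 0, so the roots are real: z = (-b +/- sqrt(D)) / (2a) = (-0.029 +/- 2.423395) / (-2.936).
  z_1 = (-0.029 + 2.423395) / (-2.936) = -0.8155,   |z_1| = 0.8155.
  z_2 = (-0.029 - 2.423395) / (-2.936) = 0.8353,   |z_2| = 0.8353.
Moduli of all roots: 0.8155, 0.8353.
All moduli strictly greater than 1? No.
Verdict: Not invertible.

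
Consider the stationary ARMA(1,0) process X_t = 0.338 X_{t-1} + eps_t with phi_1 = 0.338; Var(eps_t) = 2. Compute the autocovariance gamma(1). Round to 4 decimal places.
\gamma(1) = 0.7632

Multiply the model equation by X_{t-k} and take expectations. With theta_0 = psi_0 = 1 and psi_j the MA(infinity) weights, this gives
  gamma(k) - sum_i phi_i gamma(k-i) = c_k,
  c_k = sigma^2 * sum_{j=k..q} theta_j psi_{j-k}   (c_k = 0 for k > q),
using gamma(-m) = gamma(m).
Pure AR (q = 0): c_0 = sigma^2 = 2, c_k = 0 for k >= 1.
Equations for k = 0 and k = 1 (AR order 1):
  gamma(0) = phi_1 gamma(1) + c_0
  gamma(1) = phi_1 gamma(0) + c_1
Substituting the second into the first: gamma(0) (1 - phi_1^2) = c_0 + phi_1 c_1, so
  gamma(0) = c_0 / (1 - phi_1^2) = 2 / (1 - (0.338)^2) = 2 / 0.885756 = 2.257958.
  gamma(1) = phi_1 gamma(0) = (0.338)(2.257958) = 0.76319.
Therefore gamma(1) = 0.7632 (to 4 decimal places).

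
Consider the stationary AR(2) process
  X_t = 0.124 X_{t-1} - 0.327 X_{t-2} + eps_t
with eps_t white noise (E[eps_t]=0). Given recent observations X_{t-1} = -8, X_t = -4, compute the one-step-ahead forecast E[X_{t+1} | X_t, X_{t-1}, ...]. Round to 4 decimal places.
E[X_{t+1} \mid \mathcal F_t] = 2.1200

For an AR(p) model X_t = c + sum_i phi_i X_{t-i} + eps_t, the
one-step-ahead conditional mean is
  E[X_{t+1} | X_t, ...] = c + sum_i phi_i X_{t+1-i}.
Substitute known values:
  E[X_{t+1} | ...] = (0.124) * (-4) + (-0.327) * (-8)
                   = 2.1200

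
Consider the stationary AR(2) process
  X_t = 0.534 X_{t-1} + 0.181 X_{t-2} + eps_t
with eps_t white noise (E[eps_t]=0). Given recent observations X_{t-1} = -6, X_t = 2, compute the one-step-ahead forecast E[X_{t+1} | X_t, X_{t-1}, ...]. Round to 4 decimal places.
E[X_{t+1} \mid \mathcal F_t] = -0.0180

For an AR(p) model X_t = c + sum_i phi_i X_{t-i} + eps_t, the
one-step-ahead conditional mean is
  E[X_{t+1} | X_t, ...] = c + sum_i phi_i X_{t+1-i}.
Substitute known values:
  E[X_{t+1} | ...] = (0.534) * (2) + (0.181) * (-6)
                   = -0.0180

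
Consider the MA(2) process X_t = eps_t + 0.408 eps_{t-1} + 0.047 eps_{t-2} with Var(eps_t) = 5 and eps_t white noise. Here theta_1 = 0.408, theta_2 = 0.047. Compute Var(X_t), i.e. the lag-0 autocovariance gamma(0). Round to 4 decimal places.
\gamma(0) = 5.8434

For an MA(q) process X_t = eps_t + sum_i theta_i eps_{t-i} with
Var(eps_t) = sigma^2, the variance is
  gamma(0) = sigma^2 * (1 + sum_i theta_i^2).
  sum_i theta_i^2 = (0.408)^2 + (0.047)^2 = 0.166464 + 0.002209 = 0.168673.
  gamma(0) = 5 * (1 + 0.168673) = 5 * 1.168673 = 5.843365, which rounds to 5.8434.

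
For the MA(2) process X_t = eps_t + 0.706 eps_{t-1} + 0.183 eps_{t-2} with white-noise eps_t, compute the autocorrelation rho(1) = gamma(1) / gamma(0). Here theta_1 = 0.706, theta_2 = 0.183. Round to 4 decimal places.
\rho(1) = 0.5452

For an MA(q) process with theta_0 = 1, the autocovariance is
  gamma(k) = sigma^2 * sum_{i=0..q-k} theta_i * theta_{i+k},
and rho(k) = gamma(k) / gamma(0). Sigma^2 cancels.
  numerator   = (1)*(0.706) + (0.706)*(0.183) = 0.835198.
  denominator = (1)^2 + (0.706)^2 + (0.183)^2 = 1.531925.
  rho(1) = 0.835198 / 1.531925 = 0.5452.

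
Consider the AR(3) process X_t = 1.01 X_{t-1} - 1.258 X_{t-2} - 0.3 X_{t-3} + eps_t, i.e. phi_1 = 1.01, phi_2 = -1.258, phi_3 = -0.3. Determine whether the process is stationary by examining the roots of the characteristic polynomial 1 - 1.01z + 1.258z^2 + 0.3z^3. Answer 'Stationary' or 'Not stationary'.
\text{Not stationary}

The AR(p) characteristic polynomial is P(z) = 1 - 1.01z + 1.258z^2 + 0.3z^3.
Stationarity requires all roots to lie outside the unit circle, i.e. |z| > 1 for every root.
Degree 3: look for a simple real root z0 first, then factor out (1 - z/z0) and solve the remaining quadratic.
Testing z0 = -5: P(-5) = 1 + (-1.01)(-5) + (1.258)(-5)^2 + (0.3)(-5)^3
  = 1 + (5.05) + (31.45) + (-37.5) = 0.  So z_0 = -5 is a root, |z_0| = 5.
Divide out the factor (1 + 0.2 z) = (1 - z/z0) (since 1/z0 = -0.2):
  P(z) = (1 + 0.2 z)(1 + (-1.21) z + (1.5) z^2)
  [check: z-coef -1.21 - (-0.2) = -1.01; z^2-coef 1.5 - (-0.2)(-1.21) = 1.258; z^3-coef -(-0.2)(1.5) = 0.3.]
Remaining roots from the quadratic factor 1 + (-1.21) z + (1.5) z^2:
  Set 1 + (-1.21) z + (1.5) z^2 = 0, i.e. a z^2 + b z + c = 0 with a = 1.5, b = -1.21, c = 1.
  Discriminant D = b^2 - 4ac = (-1.21)^2 - 4*(1.5)*1 = 1.4641 - (6) = -4.5359.
  D < 0, so the roots are the complex-conjugate pair z = (-b +/- i sqrt(-D)) / (2a) = 0.4033 +/- 0.7099i.
  For a conjugate pair |z|^2 = z * conj(z) = (product of roots) = c/a = 1/(1.5) = 0.666667, so |z| = sqrt(0.666667) = 0.8165 for both roots.
Moduli of all roots: 5.0000, 0.8165, 0.8165.
All moduli strictly greater than 1? No.
Verdict: Not stationary.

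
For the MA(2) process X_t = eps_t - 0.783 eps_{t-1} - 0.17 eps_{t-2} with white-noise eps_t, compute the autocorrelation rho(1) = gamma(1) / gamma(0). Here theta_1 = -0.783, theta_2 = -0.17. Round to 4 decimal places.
\rho(1) = -0.3958

For an MA(q) process with theta_0 = 1, the autocovariance is
  gamma(k) = sigma^2 * sum_{i=0..q-k} theta_i * theta_{i+k},
and rho(k) = gamma(k) / gamma(0). Sigma^2 cancels.
  numerator   = (1)*(-0.783) + (-0.783)*(-0.17) = -0.64989.
  denominator = (1)^2 + (-0.783)^2 + (-0.17)^2 = 1.641989.
  rho(1) = -0.64989 / 1.641989 = -0.3958.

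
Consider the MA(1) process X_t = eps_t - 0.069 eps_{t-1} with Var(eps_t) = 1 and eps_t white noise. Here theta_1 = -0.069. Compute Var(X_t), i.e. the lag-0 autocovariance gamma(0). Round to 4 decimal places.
\gamma(0) = 1.0048

For an MA(q) process X_t = eps_t + sum_i theta_i eps_{t-i} with
Var(eps_t) = sigma^2, the variance is
  gamma(0) = sigma^2 * (1 + sum_i theta_i^2).
  sum_i theta_i^2 = (-0.069)^2 = 0.004761.
  gamma(0) = 1 * (1 + 0.004761) = 1 * 1.004761 = 1.004761, which rounds to 1.0048.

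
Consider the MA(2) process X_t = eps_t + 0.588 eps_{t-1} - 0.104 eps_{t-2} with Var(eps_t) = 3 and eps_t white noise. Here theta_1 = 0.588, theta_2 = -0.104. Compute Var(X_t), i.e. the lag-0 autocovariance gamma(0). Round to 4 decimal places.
\gamma(0) = 4.0697

For an MA(q) process X_t = eps_t + sum_i theta_i eps_{t-i} with
Var(eps_t) = sigma^2, the variance is
  gamma(0) = sigma^2 * (1 + sum_i theta_i^2).
  sum_i theta_i^2 = (0.588)^2 + (-0.104)^2 = 0.345744 + 0.010816 = 0.35656.
  gamma(0) = 3 * (1 + 0.35656) = 3 * 1.35656 = 4.06968, which rounds to 4.0697.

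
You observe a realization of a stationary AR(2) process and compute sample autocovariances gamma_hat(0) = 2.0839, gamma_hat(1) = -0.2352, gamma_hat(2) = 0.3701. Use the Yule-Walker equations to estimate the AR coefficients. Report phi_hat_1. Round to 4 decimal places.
\hat\phi_{1} = -0.0940

The Yule-Walker equations for an AR(p) process read, in matrix form,
  Gamma_p phi = r_p,   with   (Gamma_p)_{ij} = gamma(|i - j|),
                       (r_p)_i = gamma(i),   i,j = 1..p.
Substitute the sample gammas (Toeplitz matrix and right-hand side of size 2):
  Gamma_p = [[2.0839, -0.2352], [-0.2352, 2.0839]]
  r_p     = [-0.2352, 0.3701]
Written out:
  2.0839 phi_1 - 0.2352 phi_2 = -0.2352
  -0.2352 phi_1 + 2.0839 phi_2 = 0.3701
Solve by Cramer's rule:
  det = gamma(0)^2 - gamma(1)^2 = (2.0839)^2 - (-0.2352)^2 = 4.34263921 - 0.05531904 = 4.28732017
  phi_hat_1 = [gamma(1) gamma(0) - gamma(1) gamma(2)] / det = [(-0.2352)(2.0839) - (-0.2352)(0.3701)] / 4.28732017 = -0.40308576 / 4.28732017 = -0.094
  phi_hat_2 = [gamma(0) gamma(2) - gamma(1)^2] / det = [(2.0839)(0.3701) - (-0.2352)^2] / 4.28732017 = 0.71593235 / 4.28732017 = 0.167
So phi_hat = [-0.0940, 0.1670].
Therefore phi_hat_1 = -0.0940.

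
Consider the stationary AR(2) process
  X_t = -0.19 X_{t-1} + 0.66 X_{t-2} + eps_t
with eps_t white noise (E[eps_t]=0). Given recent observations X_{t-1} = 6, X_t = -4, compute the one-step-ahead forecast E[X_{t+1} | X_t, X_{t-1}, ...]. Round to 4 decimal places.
E[X_{t+1} \mid \mathcal F_t] = 4.7200

For an AR(p) model X_t = c + sum_i phi_i X_{t-i} + eps_t, the
one-step-ahead conditional mean is
  E[X_{t+1} | X_t, ...] = c + sum_i phi_i X_{t+1-i}.
Substitute known values:
  E[X_{t+1} | ...] = (-0.19) * (-4) + (0.66) * (6)
                   = 4.7200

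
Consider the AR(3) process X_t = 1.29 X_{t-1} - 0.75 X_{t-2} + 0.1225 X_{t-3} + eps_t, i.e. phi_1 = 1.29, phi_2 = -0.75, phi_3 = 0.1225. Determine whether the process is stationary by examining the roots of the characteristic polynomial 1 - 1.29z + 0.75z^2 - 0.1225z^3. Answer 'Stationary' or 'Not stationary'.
\text{Stationary}

The AR(p) characteristic polynomial is P(z) = 1 - 1.29z + 0.75z^2 - 0.1225z^3.
Stationarity requires all roots to lie outside the unit circle, i.e. |z| > 1 for every root.
Degree 3: look for a simple real root z0 first, then factor out (1 - z/z0) and solve the remaining quadratic.
Testing z0 = 4: P(4) = 1 + (-1.29)(4) + (0.75)(4)^2 + (-0.1225)(4)^3
  = 1 + (-5.16) + (12) + (-7.84) = 0.  So z_0 = 4 is a root, |z_0| = 4.
Divide out the factor (1 - 0.25 z) = (1 - z/z0) (since 1/z0 = 0.25):
  P(z) = (1 - 0.25 z)(1 + (-1.04) z + (0.49) z^2)
  [check: z-coef -1.04 - (0.25) = -1.29; z^2-coef 0.49 - (0.25)(-1.04) = 0.75; z^3-coef -(0.25)(0.49) = -0.1225.]
Remaining roots from the quadratic factor 1 + (-1.04) z + (0.49) z^2:
  Set 1 + (-1.04) z + (0.49) z^2 = 0, i.e. a z^2 + b z + c = 0 with a = 0.49, b = -1.04, c = 1.
  Discriminant D = b^2 - 4ac = (-1.04)^2 - 4*(0.49)*1 = 1.0816 - (1.96) = -0.8784.
  D < 0, so the roots are the complex-conjugate pair z = (-b +/- i sqrt(-D)) / (2a) = 1.0612 +/- 0.9564i.
  For a conjugate pair |z|^2 = z * conj(z) = (product of roots) = c/a = 1/(0.49) = 2.040816, so |z| = sqrt(2.040816) = 1.4286 for both roots.
Moduli of all roots: 4.0000, 1.4286, 1.4286.
All moduli strictly greater than 1? Yes.
Verdict: Stationary.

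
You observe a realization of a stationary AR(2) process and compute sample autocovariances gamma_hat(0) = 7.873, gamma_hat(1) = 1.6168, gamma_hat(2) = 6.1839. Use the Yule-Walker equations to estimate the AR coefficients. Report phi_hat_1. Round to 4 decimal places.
\hat\phi_{1} = 0.0460

The Yule-Walker equations for an AR(p) process read, in matrix form,
  Gamma_p phi = r_p,   with   (Gamma_p)_{ij} = gamma(|i - j|),
                       (r_p)_i = gamma(i),   i,j = 1..p.
Substitute the sample gammas (Toeplitz matrix and right-hand side of size 2):
  Gamma_p = [[7.873, 1.6168], [1.6168, 7.873]]
  r_p     = [1.6168, 6.1839]
Written out:
  7.873 phi_1 + 1.6168 phi_2 = 1.6168
  1.6168 phi_1 + 7.873 phi_2 = 6.1839
Solve by Cramer's rule:
  det = gamma(0)^2 - gamma(1)^2 = (7.873)^2 - (1.6168)^2 = 61.984129 - 2.61404224 = 59.37008676
  phi_hat_1 = [gamma(1) gamma(0) - gamma(1) gamma(2)] / det = [(1.6168)(7.873) - (1.6168)(6.1839)] / 59.37008676 = 2.73093688 / 59.37008676 = 0.046
  phi_hat_2 = [gamma(0) gamma(2) - gamma(1)^2] / det = [(7.873)(6.1839) - (1.6168)^2] / 59.37008676 = 46.07180246 / 59.37008676 = 0.776
So phi_hat = [0.0460, 0.7760].
Therefore phi_hat_1 = 0.0460.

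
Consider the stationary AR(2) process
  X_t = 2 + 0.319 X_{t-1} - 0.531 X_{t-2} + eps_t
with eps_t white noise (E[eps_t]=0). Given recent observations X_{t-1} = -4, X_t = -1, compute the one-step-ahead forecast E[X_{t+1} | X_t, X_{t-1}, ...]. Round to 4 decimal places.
E[X_{t+1} \mid \mathcal F_t] = 3.8050

For an AR(p) model X_t = c + sum_i phi_i X_{t-i} + eps_t, the
one-step-ahead conditional mean is
  E[X_{t+1} | X_t, ...] = c + sum_i phi_i X_{t+1-i}.
Substitute known values:
  E[X_{t+1} | ...] = 2 + (0.319) * (-1) + (-0.531) * (-4)
                   = 3.8050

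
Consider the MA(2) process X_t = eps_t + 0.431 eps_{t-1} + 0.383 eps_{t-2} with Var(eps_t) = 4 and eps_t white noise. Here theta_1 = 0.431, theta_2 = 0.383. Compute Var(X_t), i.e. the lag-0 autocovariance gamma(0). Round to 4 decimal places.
\gamma(0) = 5.3298

For an MA(q) process X_t = eps_t + sum_i theta_i eps_{t-i} with
Var(eps_t) = sigma^2, the variance is
  gamma(0) = sigma^2 * (1 + sum_i theta_i^2).
  sum_i theta_i^2 = (0.431)^2 + (0.383)^2 = 0.185761 + 0.146689 = 0.33245.
  gamma(0) = 4 * (1 + 0.33245) = 4 * 1.33245 = 5.3298.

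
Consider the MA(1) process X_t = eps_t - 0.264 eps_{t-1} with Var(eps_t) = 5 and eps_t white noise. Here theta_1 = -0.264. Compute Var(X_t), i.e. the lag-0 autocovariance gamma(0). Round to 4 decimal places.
\gamma(0) = 5.3485

For an MA(q) process X_t = eps_t + sum_i theta_i eps_{t-i} with
Var(eps_t) = sigma^2, the variance is
  gamma(0) = sigma^2 * (1 + sum_i theta_i^2).
  sum_i theta_i^2 = (-0.264)^2 = 0.069696.
  gamma(0) = 5 * (1 + 0.069696) = 5 * 1.069696 = 5.34848, which rounds to 5.3485.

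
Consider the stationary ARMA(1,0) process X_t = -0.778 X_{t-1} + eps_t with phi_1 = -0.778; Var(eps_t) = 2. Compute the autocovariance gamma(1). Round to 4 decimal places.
\gamma(1) = -3.9421

Multiply the model equation by X_{t-k} and take expectations. With theta_0 = psi_0 = 1 and psi_j the MA(infinity) weights, this gives
  gamma(k) - sum_i phi_i gamma(k-i) = c_k,
  c_k = sigma^2 * sum_{j=k..q} theta_j psi_{j-k}   (c_k = 0 for k > q),
using gamma(-m) = gamma(m).
Pure AR (q = 0): c_0 = sigma^2 = 2, c_k = 0 for k >= 1.
Equations for k = 0 and k = 1 (AR order 1):
  gamma(0) = phi_1 gamma(1) + c_0
  gamma(1) = phi_1 gamma(0) + c_1
Substituting the second into the first: gamma(0) (1 - phi_1^2) = c_0 + phi_1 c_1, so
  gamma(0) = c_0 / (1 - phi_1^2) = 2 / (1 - (-0.778)^2) = 2 / 0.394716 = 5.066934.
  gamma(1) = phi_1 gamma(0) = (-0.778)(5.066934) = -3.942075.
Therefore gamma(1) = -3.9421 (to 4 decimal places).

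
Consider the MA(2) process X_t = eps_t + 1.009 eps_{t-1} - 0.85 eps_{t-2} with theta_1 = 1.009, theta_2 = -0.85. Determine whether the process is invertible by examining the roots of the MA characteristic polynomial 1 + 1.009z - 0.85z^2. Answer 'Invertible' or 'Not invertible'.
\text{Not invertible}

The MA(q) characteristic polynomial is P(z) = 1 + 1.009z - 0.85z^2.
Invertibility requires all roots to lie outside the unit circle, i.e. |z| > 1 for every root.
Set 1 + (1.009) z + (-0.85) z^2 = 0, i.e. a z^2 + b z + c = 0 with a = -0.85, b = 1.009, c = 1.
Discriminant D = b^2 - 4ac = (1.009)^2 - 4*(-0.85)*1 = 1.018081 - (-3.4) = 4.418081.
D >= 0, so the roots are real: z = (-b +/- sqrt(D)) / (2a) = (-1.009 +/- 2.101923) / (-1.7).
  z_1 = (-1.009 + 2.101923) / (-1.7) = -0.6429,   |z_1| = 0.6429.
  z_2 = (-1.009 - 2.101923) / (-1.7) = 1.83,   |z_2| = 1.83.
Moduli of all roots: 0.6429, 1.8300.
All moduli strictly greater than 1? No.
Verdict: Not invertible.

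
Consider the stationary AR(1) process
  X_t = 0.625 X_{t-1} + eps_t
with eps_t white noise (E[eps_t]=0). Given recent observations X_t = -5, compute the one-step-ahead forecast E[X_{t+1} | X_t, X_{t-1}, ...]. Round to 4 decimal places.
E[X_{t+1} \mid \mathcal F_t] = -3.1250

For an AR(p) model X_t = c + sum_i phi_i X_{t-i} + eps_t, the
one-step-ahead conditional mean is
  E[X_{t+1} | X_t, ...] = c + sum_i phi_i X_{t+1-i}.
Substitute known values:
  E[X_{t+1} | ...] = (0.625) * (-5)
                   = -3.1250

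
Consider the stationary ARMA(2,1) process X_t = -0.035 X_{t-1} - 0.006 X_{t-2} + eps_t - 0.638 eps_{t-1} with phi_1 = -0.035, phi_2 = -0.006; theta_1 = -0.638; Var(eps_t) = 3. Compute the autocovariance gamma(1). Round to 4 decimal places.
\gamma(1) = -2.0543

Multiply the model equation by X_{t-k} and take expectations. With theta_0 = psi_0 = 1 and psi_j the MA(infinity) weights, this gives
  gamma(k) - sum_i phi_i gamma(k-i) = c_k,
  c_k = sigma^2 * sum_{j=k..q} theta_j psi_{j-k}   (c_k = 0 for k > q),
using gamma(-m) = gamma(m).
psi-weights needed (psi_j = theta_j + sum_i phi_i psi_{j-i}):
  psi_1 = theta_1 + phi_1 = -0.638 + (-0.035) = -0.673
Right-hand sides:
  c_0 = sigma^2 (1 + theta_1 psi_1) = 3 * (1 + (-0.638)(-0.673)) = 3 * 1.429374 = 4.288122
  c_1 = sigma^2 theta_1 = 3 * (-0.638) = -1.914
  c_2 = 0
Equations for k = 0, 1, 2 (AR order 2, c_2 = 0):
  (E0) gamma(0) = phi_1 gamma(1) + phi_2 gamma(2) + c_0
  (E1) gamma(1) = phi_1 gamma(0) + phi_2 gamma(1) + c_1
  (E2) gamma(2) = phi_1 gamma(1) + phi_2 gamma(0)
From (E1): gamma(1) = A gamma(0) + B with
  A = phi_1 / (1 - phi_2) = -0.035 / 1.006 = -0.034791,   B = c_1 / (1 - phi_2) = -1.914 / 1.006 = -1.902584.
Insert (E2) into (E0): gamma(0) (1 - phi_2^2) = phi_1 (1 + phi_2) gamma(1) + c_0.
  phi_1 (1 + phi_2) = (-0.035)(0.994) = -0.03479,   1 - phi_2^2 = 0.999964.
Replace gamma(1) by A gamma(0) + B and collect gamma(0):
  gamma(0) [0.999964 - (-0.03479)(-0.034791)] = (-0.03479)(-1.902584) + 4.288122
  gamma(0) * 0.998754 = 4.354313
  gamma(0) = 4.354313 / 0.998754 = 4.359747.
  gamma(1) = A gamma(0) + B = (-0.034791)(4.359747) + (-1.902584) = -2.054266.
Therefore gamma(1) = -2.0543 (to 4 decimal places).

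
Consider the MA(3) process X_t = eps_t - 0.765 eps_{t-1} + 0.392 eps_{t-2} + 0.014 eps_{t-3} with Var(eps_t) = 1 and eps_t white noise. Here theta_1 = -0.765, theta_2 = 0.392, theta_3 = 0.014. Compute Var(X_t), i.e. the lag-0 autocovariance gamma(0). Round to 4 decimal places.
\gamma(0) = 1.7391

For an MA(q) process X_t = eps_t + sum_i theta_i eps_{t-i} with
Var(eps_t) = sigma^2, the variance is
  gamma(0) = sigma^2 * (1 + sum_i theta_i^2).
  sum_i theta_i^2 = (-0.765)^2 + (0.392)^2 + (0.014)^2 = 0.585225 + 0.153664 + 0.000196 = 0.739085.
  gamma(0) = 1 * (1 + 0.739085) = 1 * 1.739085 = 1.739085, which rounds to 1.7391.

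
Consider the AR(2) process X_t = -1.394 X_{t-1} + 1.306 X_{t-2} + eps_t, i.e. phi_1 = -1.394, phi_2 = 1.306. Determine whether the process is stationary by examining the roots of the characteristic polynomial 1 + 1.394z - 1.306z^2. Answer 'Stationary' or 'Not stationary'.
\text{Not stationary}

The AR(p) characteristic polynomial is P(z) = 1 + 1.394z - 1.306z^2.
Stationarity requires all roots to lie outside the unit circle, i.e. |z| > 1 for every root.
Set 1 + (1.394) z + (-1.306) z^2 = 0, i.e. a z^2 + b z + c = 0 with a = -1.306, b = 1.394, c = 1.
Discriminant D = b^2 - 4ac = (1.394)^2 - 4*(-1.306)*1 = 1.943236 - (-5.224) = 7.167236.
D >= 0, so the roots are real: z = (-b +/- sqrt(D)) / (2a) = (-1.394 +/- 2.677169) / (-2.612).
  z_1 = (-1.394 + 2.677169) / (-2.612) = -0.4913,   |z_1| = 0.4913.
  z_2 = (-1.394 - 2.677169) / (-2.612) = 1.5586,   |z_2| = 1.5586.
Moduli of all roots: 0.4913, 1.5586.
All moduli strictly greater than 1? No.
Verdict: Not stationary.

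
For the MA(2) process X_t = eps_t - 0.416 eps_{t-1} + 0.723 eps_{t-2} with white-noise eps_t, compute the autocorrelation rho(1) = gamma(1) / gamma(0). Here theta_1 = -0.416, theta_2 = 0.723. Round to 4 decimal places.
\rho(1) = -0.4227

For an MA(q) process with theta_0 = 1, the autocovariance is
  gamma(k) = sigma^2 * sum_{i=0..q-k} theta_i * theta_{i+k},
and rho(k) = gamma(k) / gamma(0). Sigma^2 cancels.
  numerator   = (1)*(-0.416) + (-0.416)*(0.723) = -0.716768.
  denominator = (1)^2 + (-0.416)^2 + (0.723)^2 = 1.695785.
  rho(1) = -0.716768 / 1.695785 = -0.4227.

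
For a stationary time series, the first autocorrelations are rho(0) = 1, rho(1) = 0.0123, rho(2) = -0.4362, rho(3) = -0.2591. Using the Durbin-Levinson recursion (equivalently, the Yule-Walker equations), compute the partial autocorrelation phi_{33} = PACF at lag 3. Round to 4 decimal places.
\phi_{33} = -0.3040

The PACF at lag k is phi_{kk}, the last component of the solution
to the Yule-Walker system G_k phi = r_k where
  (G_k)_{ij} = rho(|i - j|), (r_k)_i = rho(i), i,j = 1..k.
Equivalently, Durbin-Levinson gives phi_{kk} iteratively:
  phi_{11} = rho(1)
  phi_{kk} = [rho(k) - sum_{j=1..k-1} phi_{k-1,j} rho(k-j)]
            / [1 - sum_{j=1..k-1} phi_{k-1,j} rho(j)],
  phi_{k,j} = phi_{k-1,j} - phi_{kk} phi_{k-1,k-j},  j = 1..k-1.
Step k = 1:
  phi_11 = rho(1) = 0.0123.
Step k = 2:
  phi_22 = [rho(2) - phi_11 rho(1)] / [1 - phi_11 rho(1)] = [-0.4362 - (0.0123)(0.0123)] / [1 - (0.0123)(0.0123)]
         = -0.43635129 / 0.99984871 = -0.436417.
  Update: phi_21 = phi_11 - phi_22 phi_11 = 0.0123 - (-0.436417)(0.0123) = 0.017668.
Step k = 3:
  phi_33 = [rho(3) - phi_21 rho(2) - phi_22 rho(1)] / [1 - phi_21 rho(1) - phi_22 rho(2)]
    numerator   = -0.2591 - (0.017668)(-0.4362) - (-0.436417)(0.0123) = -0.24602531
    denominator = 1 - (0.017668)(0.0123) - (-0.436417)(-0.4362) = 0.80941745
  phi_33 = -0.24602531 / 0.80941745 = -0.304.
Therefore phi_{33} = -0.3040.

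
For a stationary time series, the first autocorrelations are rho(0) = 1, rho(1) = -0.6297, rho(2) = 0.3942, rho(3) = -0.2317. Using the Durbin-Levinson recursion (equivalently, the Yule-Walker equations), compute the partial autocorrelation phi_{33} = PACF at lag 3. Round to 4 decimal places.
\phi_{33} = 0.0250

The PACF at lag k is phi_{kk}, the last component of the solution
to the Yule-Walker system G_k phi = r_k where
  (G_k)_{ij} = rho(|i - j|), (r_k)_i = rho(i), i,j = 1..k.
Equivalently, Durbin-Levinson gives phi_{kk} iteratively:
  phi_{11} = rho(1)
  phi_{kk} = [rho(k) - sum_{j=1..k-1} phi_{k-1,j} rho(k-j)]
            / [1 - sum_{j=1..k-1} phi_{k-1,j} rho(j)],
  phi_{k,j} = phi_{k-1,j} - phi_{kk} phi_{k-1,k-j},  j = 1..k-1.
Step k = 1:
  phi_11 = rho(1) = -0.6297.
Step k = 2:
  phi_22 = [rho(2) - phi_11 rho(1)] / [1 - phi_11 rho(1)] = [0.3942 - (-0.6297)(-0.6297)] / [1 - (-0.6297)(-0.6297)]
         = -0.00232209 / 0.60347791 = -0.003848.
  Update: phi_21 = phi_11 - phi_22 phi_11 = -0.6297 - (-0.003848)(-0.6297) = -0.632123.
Step k = 3:
  phi_33 = [rho(3) - phi_21 rho(2) - phi_22 rho(1)] / [1 - phi_21 rho(1) - phi_22 rho(2)]
    numerator   = -0.2317 - (-0.632123)(0.3942) - (-0.003848)(-0.6297) = 0.01505989
    denominator = 1 - (-0.632123)(-0.6297) - (-0.003848)(0.3942) = 0.60346897
  phi_33 = 0.01505989 / 0.60346897 = 0.025.
Therefore phi_{33} = 0.0250.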